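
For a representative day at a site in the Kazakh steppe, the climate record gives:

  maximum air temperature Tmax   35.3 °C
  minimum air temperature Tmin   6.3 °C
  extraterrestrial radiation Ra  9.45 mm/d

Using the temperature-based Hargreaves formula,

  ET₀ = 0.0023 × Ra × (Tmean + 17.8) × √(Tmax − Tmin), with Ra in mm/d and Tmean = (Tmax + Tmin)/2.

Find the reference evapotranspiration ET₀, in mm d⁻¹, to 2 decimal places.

4.52 mm d⁻¹

Tmean = (35.3 + 6.3)/2 = 20.80 °C
ET₀ = 0.0023 × 9.45 × (20.80 + 17.8) × √29.0 = 0.0023 × 9.45 × 38.60 × 5.3852 = 4.5180 mm/d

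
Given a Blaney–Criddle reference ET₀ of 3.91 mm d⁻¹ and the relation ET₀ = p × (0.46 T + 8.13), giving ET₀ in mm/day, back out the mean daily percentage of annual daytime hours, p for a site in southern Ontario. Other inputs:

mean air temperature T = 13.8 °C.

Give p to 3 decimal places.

0.270

p = ET₀ / (0.46 T + 8.13) = 3.91 / (0.46 × 13.8 + 8.13) = 3.91 / 14.478 = 0.2701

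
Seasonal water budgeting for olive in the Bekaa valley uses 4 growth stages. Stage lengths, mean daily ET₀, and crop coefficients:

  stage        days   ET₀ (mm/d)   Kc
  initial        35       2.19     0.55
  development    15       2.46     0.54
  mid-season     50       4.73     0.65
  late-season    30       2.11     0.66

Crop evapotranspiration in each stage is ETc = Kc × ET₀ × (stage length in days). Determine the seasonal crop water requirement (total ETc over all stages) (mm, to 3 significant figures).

initial: 0.55 × 2.19 × 35 = 42.16 mm
development: 0.54 × 2.46 × 15 = 19.93 mm
mid-season: 0.65 × 4.73 × 50 = 153.73 mm
late-season: 0.66 × 2.11 × 30 = 41.78 mm
Seasonal total = 257.60 mm

258 mm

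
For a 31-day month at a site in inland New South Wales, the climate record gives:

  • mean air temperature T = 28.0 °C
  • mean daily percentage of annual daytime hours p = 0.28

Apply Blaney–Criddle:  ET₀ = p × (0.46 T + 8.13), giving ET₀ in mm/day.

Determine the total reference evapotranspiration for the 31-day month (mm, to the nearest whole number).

182 mm

ET₀ = 0.28 × (0.46 × 28.0 + 8.13) = 0.28 × 21.010 = 5.8828 mm/d
Monthly total = 5.8828 × 31 = 182.367 mm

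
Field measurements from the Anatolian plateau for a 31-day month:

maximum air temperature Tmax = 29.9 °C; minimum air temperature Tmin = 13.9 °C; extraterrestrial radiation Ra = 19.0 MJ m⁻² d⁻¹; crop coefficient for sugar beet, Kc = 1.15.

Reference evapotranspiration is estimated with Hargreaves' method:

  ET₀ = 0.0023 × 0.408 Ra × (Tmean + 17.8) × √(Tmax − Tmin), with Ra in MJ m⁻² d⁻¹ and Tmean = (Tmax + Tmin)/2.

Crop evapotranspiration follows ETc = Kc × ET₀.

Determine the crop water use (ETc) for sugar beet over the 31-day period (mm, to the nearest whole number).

Tmean = (29.9 + 13.9)/2 = 21.90 °C
0.408 Ra = 0.408 × 19.0 = 7.7520 mm/d equivalent
ET₀ = 0.0023 × 7.7520 × (21.90 + 17.8) × √16.0 = 0.0023 × 7.7520 × 39.70 × 4.0000 = 2.8313 mm/d
ETc = Kc × ET₀ = 1.15 × 2.8313 = 3.2560 mm/d
Over 31 days: 3.2560 × 31 = 100.936 mm

101 mm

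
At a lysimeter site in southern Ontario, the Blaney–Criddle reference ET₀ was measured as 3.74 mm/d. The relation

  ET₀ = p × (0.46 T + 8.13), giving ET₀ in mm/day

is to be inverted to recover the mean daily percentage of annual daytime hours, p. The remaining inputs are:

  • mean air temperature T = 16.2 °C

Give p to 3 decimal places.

p = ET₀ / (0.46 T + 8.13) = 3.74 / (0.46 × 16.2 + 8.13) = 3.74 / 15.582 = 0.2400

0.240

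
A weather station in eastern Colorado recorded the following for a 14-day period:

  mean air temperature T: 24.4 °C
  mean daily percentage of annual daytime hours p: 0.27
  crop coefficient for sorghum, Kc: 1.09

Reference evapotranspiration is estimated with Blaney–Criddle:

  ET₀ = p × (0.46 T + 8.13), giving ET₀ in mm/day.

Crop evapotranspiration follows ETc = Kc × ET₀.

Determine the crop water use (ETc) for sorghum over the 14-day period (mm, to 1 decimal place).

79.7 mm

ET₀ = 0.27 × (0.46 × 24.4 + 8.13) = 0.27 × 19.354 = 5.2256 mm/d
ETc = Kc × ET₀ = 1.09 × 5.2256 = 5.6959 mm/d
Over 14 days: 5.6959 × 14 = 79.743 mm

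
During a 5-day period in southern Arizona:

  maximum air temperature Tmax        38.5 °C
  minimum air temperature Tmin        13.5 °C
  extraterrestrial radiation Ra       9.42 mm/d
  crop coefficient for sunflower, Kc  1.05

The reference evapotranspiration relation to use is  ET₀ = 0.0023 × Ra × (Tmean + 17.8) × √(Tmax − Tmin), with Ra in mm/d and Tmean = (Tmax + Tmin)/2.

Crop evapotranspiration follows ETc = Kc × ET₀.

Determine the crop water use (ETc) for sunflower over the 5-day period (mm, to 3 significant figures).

Tmean = (38.5 + 13.5)/2 = 26.00 °C
ET₀ = 0.0023 × 9.42 × (26.00 + 17.8) × √25.0 = 0.0023 × 9.42 × 43.80 × 5.0000 = 4.7449 mm/d
ETc = Kc × ET₀ = 1.05 × 4.7449 = 4.9821 mm/d
Over 5 days: 4.9821 × 5 = 24.911 mm

24.9 mm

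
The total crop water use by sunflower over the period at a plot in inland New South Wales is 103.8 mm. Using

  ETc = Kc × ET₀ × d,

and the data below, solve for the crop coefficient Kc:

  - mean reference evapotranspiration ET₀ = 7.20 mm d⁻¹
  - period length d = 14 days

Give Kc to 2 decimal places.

ETc = Kc × ET₀ × d  ⇒  Kc = ETc / (ET₀ × d)
Kc = 103.8 / (7.20 × 14) = 103.8 / 100.80 = 1.0298

1.03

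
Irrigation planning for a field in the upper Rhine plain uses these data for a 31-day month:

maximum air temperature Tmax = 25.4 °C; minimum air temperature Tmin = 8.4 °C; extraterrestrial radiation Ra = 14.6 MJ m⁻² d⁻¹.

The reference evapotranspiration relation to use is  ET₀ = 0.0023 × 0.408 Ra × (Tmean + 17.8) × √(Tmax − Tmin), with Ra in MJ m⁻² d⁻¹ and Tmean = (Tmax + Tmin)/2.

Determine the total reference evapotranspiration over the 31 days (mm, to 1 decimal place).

Tmean = (25.4 + 8.4)/2 = 16.90 °C
0.408 Ra = 0.408 × 14.6 = 5.9568 mm/d equivalent
ET₀ = 0.0023 × 5.9568 × (16.90 + 17.8) × √17.0 = 0.0023 × 5.9568 × 34.70 × 4.1231 = 1.9602 mm/d
Over 31 days: 1.9602 × 31 = 60.766 mm

60.8 mm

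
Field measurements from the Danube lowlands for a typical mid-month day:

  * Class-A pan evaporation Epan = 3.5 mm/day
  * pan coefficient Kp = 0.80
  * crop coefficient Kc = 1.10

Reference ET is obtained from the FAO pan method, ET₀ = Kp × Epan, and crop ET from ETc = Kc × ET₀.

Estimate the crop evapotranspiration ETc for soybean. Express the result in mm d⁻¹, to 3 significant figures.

3.08 mm d⁻¹

ET₀ = 0.80 × 3.5 = 2.8000 mm/d
ETc = Kc × ET₀ = 1.10 × 2.8000 = 3.0800 mm/d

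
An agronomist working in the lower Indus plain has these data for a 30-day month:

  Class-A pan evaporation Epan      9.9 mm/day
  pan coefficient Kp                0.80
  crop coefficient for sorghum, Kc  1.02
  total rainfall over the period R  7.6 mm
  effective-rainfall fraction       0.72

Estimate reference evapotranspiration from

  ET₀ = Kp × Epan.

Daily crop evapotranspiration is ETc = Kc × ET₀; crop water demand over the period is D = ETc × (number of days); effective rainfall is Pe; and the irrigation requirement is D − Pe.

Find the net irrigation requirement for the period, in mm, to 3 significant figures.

ET₀ = 0.80 × 9.9 = 7.9200 mm/d
ETc = Kc × ET₀ = 1.02 × 7.9200 = 8.0784 mm/d
Crop demand D = ETc × 30 d = 8.0784 × 30 = 242.352 mm
Pe = 0.72 × 7.6 = 5.472 mm
D − Pe = 242.352 − 5.472 = 236.880 mm

237 mm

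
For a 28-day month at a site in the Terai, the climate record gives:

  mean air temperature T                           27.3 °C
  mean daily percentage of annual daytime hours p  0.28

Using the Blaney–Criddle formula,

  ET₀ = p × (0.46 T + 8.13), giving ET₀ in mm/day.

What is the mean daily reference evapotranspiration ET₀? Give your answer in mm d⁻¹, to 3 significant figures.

ET₀ = 0.28 × (0.46 × 27.3 + 8.13) = 0.28 × 20.688 = 5.7926 mm/d

5.79 mm d⁻¹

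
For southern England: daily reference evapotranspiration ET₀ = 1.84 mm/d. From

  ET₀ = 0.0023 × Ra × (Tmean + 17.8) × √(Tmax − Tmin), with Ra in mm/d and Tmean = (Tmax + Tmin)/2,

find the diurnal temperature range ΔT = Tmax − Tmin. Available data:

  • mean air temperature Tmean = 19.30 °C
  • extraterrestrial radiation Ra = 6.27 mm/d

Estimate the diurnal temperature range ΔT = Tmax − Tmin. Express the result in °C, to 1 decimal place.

11.8 °C

√ΔT = ET₀ / [0.0023 × Ra × (Tmean+17.8)] = 1.84 / (0.0023 × 6.27 × 37.10) = 3.4391
ΔT = 3.4391² = 11.827 °C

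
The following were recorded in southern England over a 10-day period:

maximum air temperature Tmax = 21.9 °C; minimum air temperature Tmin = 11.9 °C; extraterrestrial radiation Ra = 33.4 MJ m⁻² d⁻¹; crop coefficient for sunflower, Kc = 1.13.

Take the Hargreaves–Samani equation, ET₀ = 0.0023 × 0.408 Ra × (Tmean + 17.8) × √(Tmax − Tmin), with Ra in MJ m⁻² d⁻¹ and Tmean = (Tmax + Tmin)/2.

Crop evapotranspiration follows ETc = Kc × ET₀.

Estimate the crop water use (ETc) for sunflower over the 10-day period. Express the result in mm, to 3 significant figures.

38.9 mm

Tmean = (21.9 + 11.9)/2 = 16.90 °C
0.408 Ra = 0.408 × 33.4 = 13.6272 mm/d equivalent
ET₀ = 0.0023 × 13.6272 × (16.90 + 17.8) × √10.0 = 0.0023 × 13.6272 × 34.70 × 3.1623 = 3.4393 mm/d
ETc = Kc × ET₀ = 1.13 × 3.4393 = 3.8864 mm/d
Over 10 days: 3.8864 × 10 = 38.864 mm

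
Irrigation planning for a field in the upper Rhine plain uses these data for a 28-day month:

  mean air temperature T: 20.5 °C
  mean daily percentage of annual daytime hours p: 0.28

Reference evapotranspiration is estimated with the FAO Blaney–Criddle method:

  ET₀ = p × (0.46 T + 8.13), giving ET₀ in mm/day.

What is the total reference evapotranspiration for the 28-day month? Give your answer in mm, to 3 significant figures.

138 mm

ET₀ = 0.28 × (0.46 × 20.5 + 8.13) = 0.28 × 17.560 = 4.9168 mm/d
Monthly total = 4.9168 × 28 = 137.670 mm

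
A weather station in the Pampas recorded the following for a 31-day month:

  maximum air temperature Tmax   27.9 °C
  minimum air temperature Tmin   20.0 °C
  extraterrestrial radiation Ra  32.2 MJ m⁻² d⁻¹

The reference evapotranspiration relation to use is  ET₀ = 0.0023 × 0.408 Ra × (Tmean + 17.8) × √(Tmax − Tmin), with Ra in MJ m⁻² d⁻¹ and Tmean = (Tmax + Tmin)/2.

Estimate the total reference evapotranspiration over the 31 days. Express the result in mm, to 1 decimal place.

109.9 mm

Tmean = (27.9 + 20.0)/2 = 23.95 °C
0.408 Ra = 0.408 × 32.2 = 13.1376 mm/d equivalent
ET₀ = 0.0023 × 13.1376 × (23.95 + 17.8) × √7.9 = 0.0023 × 13.1376 × 41.75 × 2.8107 = 3.5458 mm/d
Over 31 days: 3.5458 × 31 = 109.920 mm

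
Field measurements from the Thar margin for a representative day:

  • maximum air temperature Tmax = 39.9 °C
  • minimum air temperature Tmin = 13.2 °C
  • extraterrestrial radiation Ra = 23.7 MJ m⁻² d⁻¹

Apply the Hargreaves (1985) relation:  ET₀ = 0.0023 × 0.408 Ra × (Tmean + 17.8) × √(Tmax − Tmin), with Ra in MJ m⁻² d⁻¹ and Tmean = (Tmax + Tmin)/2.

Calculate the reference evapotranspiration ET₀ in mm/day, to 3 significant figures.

Tmean = (39.9 + 13.2)/2 = 26.55 °C
0.408 Ra = 0.408 × 23.7 = 9.6696 mm/d equivalent
ET₀ = 0.0023 × 9.6696 × (26.55 + 17.8) × √26.7 = 0.0023 × 9.6696 × 44.35 × 5.1672 = 5.0967 mm/d

5.10 mm/day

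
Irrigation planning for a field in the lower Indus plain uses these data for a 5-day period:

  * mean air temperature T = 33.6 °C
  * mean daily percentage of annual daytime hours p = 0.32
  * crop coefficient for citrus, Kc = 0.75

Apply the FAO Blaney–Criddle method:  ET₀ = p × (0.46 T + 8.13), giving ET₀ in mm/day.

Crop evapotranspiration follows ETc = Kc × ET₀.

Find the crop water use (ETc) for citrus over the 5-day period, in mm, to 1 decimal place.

28.3 mm

ET₀ = 0.32 × (0.46 × 33.6 + 8.13) = 0.32 × 23.586 = 7.5475 mm/d
ETc = Kc × ET₀ = 0.75 × 7.5475 = 5.6606 mm/d
Over 5 days: 5.6606 × 5 = 28.303 mm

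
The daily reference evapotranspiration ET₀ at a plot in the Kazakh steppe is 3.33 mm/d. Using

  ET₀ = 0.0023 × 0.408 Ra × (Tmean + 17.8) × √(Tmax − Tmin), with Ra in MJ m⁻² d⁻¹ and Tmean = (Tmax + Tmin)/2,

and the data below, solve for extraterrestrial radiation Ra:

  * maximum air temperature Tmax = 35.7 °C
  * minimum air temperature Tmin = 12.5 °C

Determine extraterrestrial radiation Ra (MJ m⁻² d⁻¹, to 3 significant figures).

Tmean = (35.7+12.5)/2 = 24.10 °C; ΔT = 23.2
Ra = ET₀ / [0.0023 × 0.408 × (Tmean+17.8) × √ΔT]
   = 3.33 / (0.0023 × 0.408 × 41.90 × 4.8166) = 17.583 MJ m⁻² d⁻¹

17.6 MJ m⁻² d⁻¹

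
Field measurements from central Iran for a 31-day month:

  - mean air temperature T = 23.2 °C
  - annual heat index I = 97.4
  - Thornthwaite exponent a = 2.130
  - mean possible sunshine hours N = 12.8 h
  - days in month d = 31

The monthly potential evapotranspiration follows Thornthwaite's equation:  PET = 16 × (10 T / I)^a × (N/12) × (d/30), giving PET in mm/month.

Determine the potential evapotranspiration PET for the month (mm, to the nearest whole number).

112 mm

10T/I = 10 × 23.2 / 97.4 = 2.3819
(10T/I)^a = 2.3819^2.130 = 6.3511
Uncorrected PET = 16 × 6.3511 = 101.618 mm
Correction = (N/12)(d/30) = (12.8/12)(31/30) = 1.1022
PET = 101.618 × 1.1022 = 112.003 mm/month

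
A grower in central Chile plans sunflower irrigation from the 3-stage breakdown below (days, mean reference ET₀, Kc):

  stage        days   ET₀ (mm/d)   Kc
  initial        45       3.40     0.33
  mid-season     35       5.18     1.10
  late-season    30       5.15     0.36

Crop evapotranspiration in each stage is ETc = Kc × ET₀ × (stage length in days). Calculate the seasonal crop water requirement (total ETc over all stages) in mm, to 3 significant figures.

306 mm

initial: 0.33 × 3.40 × 45 = 50.49 mm
mid-season: 1.10 × 5.18 × 35 = 199.43 mm
late-season: 0.36 × 5.15 × 30 = 55.62 mm
Seasonal total = 305.54 mm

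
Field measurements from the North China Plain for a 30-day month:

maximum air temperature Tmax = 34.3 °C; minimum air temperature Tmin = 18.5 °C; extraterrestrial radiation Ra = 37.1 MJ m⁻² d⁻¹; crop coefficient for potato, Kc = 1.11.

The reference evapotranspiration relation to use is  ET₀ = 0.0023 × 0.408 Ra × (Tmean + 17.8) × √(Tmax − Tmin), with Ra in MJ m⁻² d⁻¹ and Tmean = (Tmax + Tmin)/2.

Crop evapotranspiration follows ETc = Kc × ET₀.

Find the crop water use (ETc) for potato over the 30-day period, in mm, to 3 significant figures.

204 mm

Tmean = (34.3 + 18.5)/2 = 26.40 °C
0.408 Ra = 0.408 × 37.1 = 15.1368 mm/d equivalent
ET₀ = 0.0023 × 15.1368 × (26.40 + 17.8) × √15.8 = 0.0023 × 15.1368 × 44.20 × 3.9749 = 6.1166 mm/d
ETc = Kc × ET₀ = 1.11 × 6.1166 = 6.7894 mm/d
Over 30 days: 6.7894 × 30 = 203.682 mm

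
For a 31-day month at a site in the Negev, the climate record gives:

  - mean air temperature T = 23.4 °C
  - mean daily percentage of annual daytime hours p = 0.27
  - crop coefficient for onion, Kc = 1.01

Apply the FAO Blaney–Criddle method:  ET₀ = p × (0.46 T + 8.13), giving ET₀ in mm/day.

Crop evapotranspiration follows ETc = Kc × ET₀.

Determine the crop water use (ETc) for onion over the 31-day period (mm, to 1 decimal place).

159.7 mm

ET₀ = 0.27 × (0.46 × 23.4 + 8.13) = 0.27 × 18.894 = 5.1014 mm/d
ETc = Kc × ET₀ = 1.01 × 5.1014 = 5.1524 mm/d
Over 31 days: 5.1524 × 31 = 159.724 mm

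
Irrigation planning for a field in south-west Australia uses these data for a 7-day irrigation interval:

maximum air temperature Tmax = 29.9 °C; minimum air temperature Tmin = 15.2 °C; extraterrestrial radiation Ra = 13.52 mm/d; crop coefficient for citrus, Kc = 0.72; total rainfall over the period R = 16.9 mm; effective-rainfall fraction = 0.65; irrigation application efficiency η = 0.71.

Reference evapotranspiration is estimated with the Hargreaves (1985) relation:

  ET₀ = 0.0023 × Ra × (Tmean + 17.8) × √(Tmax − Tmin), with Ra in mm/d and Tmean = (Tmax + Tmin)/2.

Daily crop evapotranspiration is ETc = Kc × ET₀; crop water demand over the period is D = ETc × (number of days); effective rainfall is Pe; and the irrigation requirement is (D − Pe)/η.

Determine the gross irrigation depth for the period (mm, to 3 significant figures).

18.7 mm

Tmean = (29.9 + 15.2)/2 = 22.55 °C
ET₀ = 0.0023 × 13.52 × (22.55 + 17.8) × √14.7 = 0.0023 × 13.52 × 40.35 × 3.8341 = 4.8107 mm/d
ETc = Kc × ET₀ = 0.72 × 4.8107 = 3.4637 mm/d
Crop demand D = ETc × 7 d = 3.4637 × 7 = 24.246 mm
Pe = 0.65 × 16.9 = 10.985 mm
D − Pe = 24.246 − 10.985 = 13.261 mm
Gross irrigation = 13.261 / 0.71 = 18.677 mm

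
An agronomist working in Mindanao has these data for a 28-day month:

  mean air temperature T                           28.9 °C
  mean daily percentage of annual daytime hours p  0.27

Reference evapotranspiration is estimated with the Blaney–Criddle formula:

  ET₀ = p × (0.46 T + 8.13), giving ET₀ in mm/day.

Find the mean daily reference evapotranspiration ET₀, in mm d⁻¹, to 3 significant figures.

ET₀ = 0.27 × (0.46 × 28.9 + 8.13) = 0.27 × 21.424 = 5.7845 mm/d

5.78 mm d⁻¹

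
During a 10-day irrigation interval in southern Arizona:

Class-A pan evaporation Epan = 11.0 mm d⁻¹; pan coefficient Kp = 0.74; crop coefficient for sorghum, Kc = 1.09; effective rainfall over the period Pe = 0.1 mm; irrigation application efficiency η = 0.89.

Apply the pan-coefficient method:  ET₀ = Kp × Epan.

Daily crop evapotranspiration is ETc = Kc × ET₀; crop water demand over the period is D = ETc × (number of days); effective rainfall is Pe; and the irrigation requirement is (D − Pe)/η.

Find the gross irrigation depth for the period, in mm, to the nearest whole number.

ET₀ = 0.74 × 11.0 = 8.1400 mm/d
ETc = Kc × ET₀ = 1.09 × 8.1400 = 8.8726 mm/d
Crop demand D = ETc × 10 d = 8.8726 × 10 = 88.726 mm
D − Pe = 88.726 − 0.1 = 88.626 mm
Gross irrigation = 88.626 / 0.89 = 99.580 mm

100 mm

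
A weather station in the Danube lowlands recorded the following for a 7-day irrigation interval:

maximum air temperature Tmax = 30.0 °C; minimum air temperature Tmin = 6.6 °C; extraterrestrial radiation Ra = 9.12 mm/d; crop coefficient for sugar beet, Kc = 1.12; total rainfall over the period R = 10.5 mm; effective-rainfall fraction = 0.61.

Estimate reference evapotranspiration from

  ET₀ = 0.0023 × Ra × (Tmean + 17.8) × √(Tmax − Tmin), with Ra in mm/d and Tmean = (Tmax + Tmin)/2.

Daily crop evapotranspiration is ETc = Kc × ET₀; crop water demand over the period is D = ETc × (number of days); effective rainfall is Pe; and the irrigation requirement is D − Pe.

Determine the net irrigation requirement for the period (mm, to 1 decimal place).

Tmean = (30.0 + 6.6)/2 = 18.30 °C
ET₀ = 0.0023 × 9.12 × (18.30 + 17.8) × √23.4 = 0.0023 × 9.12 × 36.10 × 4.8374 = 3.6630 mm/d
ETc = Kc × ET₀ = 1.12 × 3.6630 = 4.1026 mm/d
Crop demand D = ETc × 7 d = 4.1026 × 7 = 28.718 mm
Pe = 0.61 × 10.5 = 6.405 mm
D − Pe = 28.718 − 6.405 = 22.313 mm

22.3 mm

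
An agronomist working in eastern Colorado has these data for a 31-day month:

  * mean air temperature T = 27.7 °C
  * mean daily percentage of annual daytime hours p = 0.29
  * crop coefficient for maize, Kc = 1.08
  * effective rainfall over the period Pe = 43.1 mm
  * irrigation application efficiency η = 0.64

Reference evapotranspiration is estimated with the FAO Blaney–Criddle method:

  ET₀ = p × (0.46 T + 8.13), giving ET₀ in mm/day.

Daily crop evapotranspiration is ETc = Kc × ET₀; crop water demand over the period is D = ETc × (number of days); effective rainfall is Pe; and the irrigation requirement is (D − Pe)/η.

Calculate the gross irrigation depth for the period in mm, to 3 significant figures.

249 mm

ET₀ = 0.29 × (0.46 × 27.7 + 8.13) = 0.29 × 20.872 = 6.0529 mm/d
ETc = Kc × ET₀ = 1.08 × 6.0529 = 6.5371 mm/d
Crop demand D = ETc × 31 d = 6.5371 × 31 = 202.650 mm
D − Pe = 202.650 − 43.1 = 159.550 mm
Gross irrigation = 159.550 / 0.64 = 249.297 mm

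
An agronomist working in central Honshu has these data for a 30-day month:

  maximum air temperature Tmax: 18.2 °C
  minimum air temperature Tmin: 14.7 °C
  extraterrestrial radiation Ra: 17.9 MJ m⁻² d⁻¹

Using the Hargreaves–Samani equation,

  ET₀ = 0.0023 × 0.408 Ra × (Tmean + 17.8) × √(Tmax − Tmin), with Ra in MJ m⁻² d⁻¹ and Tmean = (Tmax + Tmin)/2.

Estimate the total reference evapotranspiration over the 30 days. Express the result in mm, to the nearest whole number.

32 mm

Tmean = (18.2 + 14.7)/2 = 16.45 °C
0.408 Ra = 0.408 × 17.9 = 7.3032 mm/d equivalent
ET₀ = 0.0023 × 7.3032 × (16.45 + 17.8) × √3.5 = 0.0023 × 7.3032 × 34.25 × 1.8708 = 1.0763 mm/d
Over 30 days: 1.0763 × 30 = 32.289 mm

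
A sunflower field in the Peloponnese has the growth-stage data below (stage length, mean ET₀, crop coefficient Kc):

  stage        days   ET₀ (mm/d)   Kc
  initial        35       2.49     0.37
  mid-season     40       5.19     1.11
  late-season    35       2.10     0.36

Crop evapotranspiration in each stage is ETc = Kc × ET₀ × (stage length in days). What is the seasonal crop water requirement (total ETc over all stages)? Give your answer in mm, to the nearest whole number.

initial: 0.37 × 2.49 × 35 = 32.25 mm
mid-season: 1.11 × 5.19 × 40 = 230.44 mm
late-season: 0.36 × 2.10 × 35 = 26.46 mm
Seasonal total = 289.15 mm

289 mm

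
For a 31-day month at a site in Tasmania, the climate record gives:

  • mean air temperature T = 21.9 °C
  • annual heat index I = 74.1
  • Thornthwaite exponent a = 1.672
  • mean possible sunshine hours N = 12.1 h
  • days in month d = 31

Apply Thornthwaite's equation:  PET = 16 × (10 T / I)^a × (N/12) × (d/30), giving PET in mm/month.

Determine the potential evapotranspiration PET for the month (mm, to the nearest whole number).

10T/I = 10 × 21.9 / 74.1 = 2.9555
(10T/I)^a = 2.9555^1.672 = 6.1220
Uncorrected PET = 16 × 6.1220 = 97.952 mm
Correction = (N/12)(d/30) = (12.1/12)(31/30) = 1.0419
PET = 97.952 × 1.0419 = 102.056 mm/month

102 mm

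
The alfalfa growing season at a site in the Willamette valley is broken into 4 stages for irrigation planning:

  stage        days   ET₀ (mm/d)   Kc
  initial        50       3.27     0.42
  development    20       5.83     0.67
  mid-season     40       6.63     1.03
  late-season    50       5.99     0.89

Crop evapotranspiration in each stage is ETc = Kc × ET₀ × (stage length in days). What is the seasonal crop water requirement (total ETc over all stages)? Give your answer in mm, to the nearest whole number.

initial: 0.42 × 3.27 × 50 = 68.67 mm
development: 0.67 × 5.83 × 20 = 78.12 mm
mid-season: 1.03 × 6.63 × 40 = 273.16 mm
late-season: 0.89 × 5.99 × 50 = 266.56 mm
Seasonal total = 686.51 mm

687 mm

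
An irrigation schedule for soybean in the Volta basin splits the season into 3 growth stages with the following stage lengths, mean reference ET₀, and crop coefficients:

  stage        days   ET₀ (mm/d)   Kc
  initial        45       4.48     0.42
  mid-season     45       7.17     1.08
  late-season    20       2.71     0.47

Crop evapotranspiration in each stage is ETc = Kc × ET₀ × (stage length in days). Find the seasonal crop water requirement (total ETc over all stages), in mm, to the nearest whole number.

initial: 0.42 × 4.48 × 45 = 84.67 mm
mid-season: 1.08 × 7.17 × 45 = 348.46 mm
late-season: 0.47 × 2.71 × 20 = 25.47 mm
Seasonal total = 458.60 mm

459 mm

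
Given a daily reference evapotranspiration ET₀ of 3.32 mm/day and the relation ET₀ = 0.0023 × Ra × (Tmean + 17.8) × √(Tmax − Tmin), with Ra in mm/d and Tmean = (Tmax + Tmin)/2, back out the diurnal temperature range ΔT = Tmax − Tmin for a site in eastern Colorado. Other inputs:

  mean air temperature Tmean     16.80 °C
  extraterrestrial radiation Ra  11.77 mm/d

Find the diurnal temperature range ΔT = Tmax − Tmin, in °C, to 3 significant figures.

12.6 °C

√ΔT = ET₀ / [0.0023 × Ra × (Tmean+17.8)] = 3.32 / (0.0023 × 11.77 × 34.60) = 3.5445
ΔT = 3.5445² = 12.563 °C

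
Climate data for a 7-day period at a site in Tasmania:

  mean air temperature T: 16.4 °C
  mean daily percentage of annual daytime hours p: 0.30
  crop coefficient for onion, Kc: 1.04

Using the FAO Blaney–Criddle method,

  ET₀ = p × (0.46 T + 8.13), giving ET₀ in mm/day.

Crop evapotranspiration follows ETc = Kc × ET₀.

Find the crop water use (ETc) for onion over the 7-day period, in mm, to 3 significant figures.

ET₀ = 0.30 × (0.46 × 16.4 + 8.13) = 0.30 × 15.674 = 4.7022 mm/d
ETc = Kc × ET₀ = 1.04 × 4.7022 = 4.8903 mm/d
Over 7 days: 4.8903 × 7 = 34.232 mm

34.2 mm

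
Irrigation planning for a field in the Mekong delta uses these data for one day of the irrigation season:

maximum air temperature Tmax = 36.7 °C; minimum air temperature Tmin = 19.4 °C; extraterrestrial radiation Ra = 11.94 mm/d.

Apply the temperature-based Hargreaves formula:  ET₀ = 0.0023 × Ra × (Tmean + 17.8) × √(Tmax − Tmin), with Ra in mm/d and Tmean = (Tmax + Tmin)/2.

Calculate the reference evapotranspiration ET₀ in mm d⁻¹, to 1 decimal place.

5.2 mm d⁻¹

Tmean = (36.7 + 19.4)/2 = 28.05 °C
ET₀ = 0.0023 × 11.94 × (28.05 + 17.8) × √17.3 = 0.0023 × 11.94 × 45.85 × 4.1593 = 5.2371 mm/d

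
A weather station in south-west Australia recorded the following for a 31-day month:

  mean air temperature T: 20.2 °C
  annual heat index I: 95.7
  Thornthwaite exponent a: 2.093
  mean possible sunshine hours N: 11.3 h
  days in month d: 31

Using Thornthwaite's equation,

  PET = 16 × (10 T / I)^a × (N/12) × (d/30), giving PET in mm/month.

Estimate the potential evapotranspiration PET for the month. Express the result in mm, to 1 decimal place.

10T/I = 10 × 20.2 / 95.7 = 2.1108
(10T/I)^a = 2.1108^2.093 = 4.7760
Uncorrected PET = 16 × 4.7760 = 76.416 mm
Correction = (N/12)(d/30) = (11.3/12)(31/30) = 0.9731
PET = 76.416 × 0.9731 = 74.360 mm/month

74.4 mm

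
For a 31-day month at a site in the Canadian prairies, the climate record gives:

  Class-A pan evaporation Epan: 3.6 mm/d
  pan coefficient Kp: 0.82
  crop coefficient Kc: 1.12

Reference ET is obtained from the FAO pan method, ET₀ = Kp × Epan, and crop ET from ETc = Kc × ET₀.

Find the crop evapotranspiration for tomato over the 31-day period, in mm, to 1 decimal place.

ET₀ = 0.82 × 3.6 = 2.9520 mm/d
ETc = Kc × ET₀ = 1.12 × 2.9520 = 3.3062 mm/d
Over 31 days: 3.3062 × 31 = 102.492 mm

102.5 mm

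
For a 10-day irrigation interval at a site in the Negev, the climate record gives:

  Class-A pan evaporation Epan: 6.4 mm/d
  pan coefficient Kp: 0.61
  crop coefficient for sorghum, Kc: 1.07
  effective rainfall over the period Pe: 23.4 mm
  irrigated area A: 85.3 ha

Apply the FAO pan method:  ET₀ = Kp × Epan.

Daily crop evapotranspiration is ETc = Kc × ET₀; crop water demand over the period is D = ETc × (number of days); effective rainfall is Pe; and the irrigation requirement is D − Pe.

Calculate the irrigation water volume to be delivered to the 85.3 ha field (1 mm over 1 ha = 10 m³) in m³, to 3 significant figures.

ET₀ = 0.61 × 6.4 = 3.9040 mm/d
ETc = Kc × ET₀ = 1.07 × 3.9040 = 4.1773 mm/d
Crop demand D = ETc × 10 d = 4.1773 × 10 = 41.773 mm
D − Pe = 41.773 − 23.4 = 18.373 mm
Volume = 18.373 mm × 85.3 ha × 10 = 15672.2 m³

15700 m³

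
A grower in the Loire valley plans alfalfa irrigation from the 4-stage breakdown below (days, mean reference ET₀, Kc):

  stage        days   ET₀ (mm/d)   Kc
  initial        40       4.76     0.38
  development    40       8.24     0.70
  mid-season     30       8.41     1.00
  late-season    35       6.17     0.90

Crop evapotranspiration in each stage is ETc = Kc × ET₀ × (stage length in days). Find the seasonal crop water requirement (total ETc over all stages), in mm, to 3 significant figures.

750 mm

initial: 0.38 × 4.76 × 40 = 72.35 mm
development: 0.70 × 8.24 × 40 = 230.72 mm
mid-season: 1.00 × 8.41 × 30 = 252.30 mm
late-season: 0.90 × 6.17 × 35 = 194.36 mm
Seasonal total = 749.73 mm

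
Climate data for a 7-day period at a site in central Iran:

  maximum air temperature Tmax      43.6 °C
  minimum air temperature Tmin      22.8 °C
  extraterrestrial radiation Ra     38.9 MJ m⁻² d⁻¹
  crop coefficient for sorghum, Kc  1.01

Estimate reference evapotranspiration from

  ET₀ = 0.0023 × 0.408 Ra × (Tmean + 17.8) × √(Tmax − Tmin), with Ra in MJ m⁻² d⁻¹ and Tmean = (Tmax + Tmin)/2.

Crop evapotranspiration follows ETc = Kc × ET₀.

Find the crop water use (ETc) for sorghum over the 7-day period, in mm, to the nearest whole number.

60 mm

Tmean = (43.6 + 22.8)/2 = 33.20 °C
0.408 Ra = 0.408 × 38.9 = 15.8712 mm/d equivalent
ET₀ = 0.0023 × 15.8712 × (33.20 + 17.8) × √20.8 = 0.0023 × 15.8712 × 51.00 × 4.5607 = 8.4906 mm/d
ETc = Kc × ET₀ = 1.01 × 8.4906 = 8.5755 mm/d
Over 7 days: 8.5755 × 7 = 60.029 mm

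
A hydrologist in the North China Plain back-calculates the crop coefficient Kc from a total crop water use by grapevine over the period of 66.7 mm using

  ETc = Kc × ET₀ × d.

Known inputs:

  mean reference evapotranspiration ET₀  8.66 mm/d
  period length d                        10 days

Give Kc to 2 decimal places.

ETc = Kc × ET₀ × d  ⇒  Kc = ETc / (ET₀ × d)
Kc = 66.7 / (8.66 × 10) = 66.7 / 86.60 = 0.7702

0.77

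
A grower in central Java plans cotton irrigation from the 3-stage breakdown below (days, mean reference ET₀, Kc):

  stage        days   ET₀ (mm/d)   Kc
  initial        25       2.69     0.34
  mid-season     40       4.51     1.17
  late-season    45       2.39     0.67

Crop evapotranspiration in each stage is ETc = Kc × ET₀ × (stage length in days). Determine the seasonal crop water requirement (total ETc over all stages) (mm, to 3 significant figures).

initial: 0.34 × 2.69 × 25 = 22.87 mm
mid-season: 1.17 × 4.51 × 40 = 211.07 mm
late-season: 0.67 × 2.39 × 45 = 72.06 mm
Seasonal total = 306.00 mm

306 mm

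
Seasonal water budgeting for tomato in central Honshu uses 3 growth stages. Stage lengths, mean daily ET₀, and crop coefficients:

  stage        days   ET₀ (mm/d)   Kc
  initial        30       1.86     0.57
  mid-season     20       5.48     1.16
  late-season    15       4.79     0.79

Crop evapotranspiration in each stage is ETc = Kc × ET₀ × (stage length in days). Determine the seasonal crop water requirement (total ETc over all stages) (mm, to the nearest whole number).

216 mm

initial: 0.57 × 1.86 × 30 = 31.81 mm
mid-season: 1.16 × 5.48 × 20 = 127.14 mm
late-season: 0.79 × 4.79 × 15 = 56.76 mm
Seasonal total = 215.71 mm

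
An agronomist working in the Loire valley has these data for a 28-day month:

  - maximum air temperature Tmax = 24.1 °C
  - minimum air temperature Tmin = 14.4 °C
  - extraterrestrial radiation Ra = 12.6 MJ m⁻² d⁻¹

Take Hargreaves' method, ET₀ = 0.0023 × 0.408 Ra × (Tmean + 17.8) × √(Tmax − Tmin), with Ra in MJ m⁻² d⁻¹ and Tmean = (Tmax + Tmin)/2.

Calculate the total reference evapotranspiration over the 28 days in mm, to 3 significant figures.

Tmean = (24.1 + 14.4)/2 = 19.25 °C
0.408 Ra = 0.408 × 12.6 = 5.1408 mm/d equivalent
ET₀ = 0.0023 × 5.1408 × (19.25 + 17.8) × √9.7 = 0.0023 × 5.1408 × 37.05 × 3.1145 = 1.3644 mm/d
Over 28 days: 1.3644 × 28 = 38.203 mm

38.2 mm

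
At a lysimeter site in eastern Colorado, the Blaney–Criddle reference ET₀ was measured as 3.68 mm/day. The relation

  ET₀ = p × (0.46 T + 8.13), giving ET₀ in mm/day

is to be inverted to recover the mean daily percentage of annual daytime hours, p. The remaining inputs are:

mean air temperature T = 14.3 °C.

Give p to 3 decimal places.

0.250

p = ET₀ / (0.46 T + 8.13) = 3.68 / (0.46 × 14.3 + 8.13) = 3.68 / 14.708 = 0.2502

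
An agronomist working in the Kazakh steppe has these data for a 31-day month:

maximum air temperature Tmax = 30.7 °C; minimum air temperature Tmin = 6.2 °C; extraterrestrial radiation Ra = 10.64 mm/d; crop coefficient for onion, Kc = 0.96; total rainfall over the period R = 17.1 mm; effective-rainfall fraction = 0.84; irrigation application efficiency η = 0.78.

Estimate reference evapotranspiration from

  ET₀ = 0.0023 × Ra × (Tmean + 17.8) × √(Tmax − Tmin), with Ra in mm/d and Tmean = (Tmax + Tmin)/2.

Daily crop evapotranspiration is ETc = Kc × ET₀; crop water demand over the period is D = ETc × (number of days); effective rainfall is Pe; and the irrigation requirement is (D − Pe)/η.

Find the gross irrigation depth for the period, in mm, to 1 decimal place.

149.1 mm

Tmean = (30.7 + 6.2)/2 = 18.45 °C
ET₀ = 0.0023 × 10.64 × (18.45 + 17.8) × √24.5 = 0.0023 × 10.64 × 36.25 × 4.9497 = 4.3909 mm/d
ETc = Kc × ET₀ = 0.96 × 4.3909 = 4.2153 mm/d
Crop demand D = ETc × 31 d = 4.2153 × 31 = 130.674 mm
Pe = 0.84 × 17.1 = 14.364 mm
D − Pe = 130.674 − 14.364 = 116.310 mm
Gross irrigation = 116.310 / 0.78 = 149.115 mm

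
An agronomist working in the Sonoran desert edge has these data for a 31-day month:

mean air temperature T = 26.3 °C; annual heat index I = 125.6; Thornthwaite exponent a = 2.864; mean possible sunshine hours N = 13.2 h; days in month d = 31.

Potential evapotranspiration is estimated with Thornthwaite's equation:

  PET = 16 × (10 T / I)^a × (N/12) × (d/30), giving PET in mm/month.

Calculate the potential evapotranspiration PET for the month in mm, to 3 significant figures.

151 mm

10T/I = 10 × 26.3 / 125.6 = 2.0939
(10T/I)^a = 2.0939^2.864 = 8.3027
Uncorrected PET = 16 × 8.3027 = 132.843 mm
Correction = (N/12)(d/30) = (13.2/12)(31/30) = 1.1367
PET = 132.843 × 1.1367 = 151.003 mm/month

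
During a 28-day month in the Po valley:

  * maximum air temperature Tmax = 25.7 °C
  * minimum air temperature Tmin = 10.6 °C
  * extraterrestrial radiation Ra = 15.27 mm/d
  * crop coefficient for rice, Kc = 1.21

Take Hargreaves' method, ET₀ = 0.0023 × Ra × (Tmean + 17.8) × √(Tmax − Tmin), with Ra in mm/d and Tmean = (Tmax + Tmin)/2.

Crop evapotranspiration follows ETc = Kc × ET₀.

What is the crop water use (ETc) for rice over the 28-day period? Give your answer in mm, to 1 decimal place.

Tmean = (25.7 + 10.6)/2 = 18.15 °C
ET₀ = 0.0023 × 15.27 × (18.15 + 17.8) × √15.1 = 0.0023 × 15.27 × 35.95 × 3.8859 = 4.9063 mm/d
ETc = Kc × ET₀ = 1.21 × 4.9063 = 5.9366 mm/d
Over 28 days: 5.9366 × 28 = 166.225 mm

166.2 mm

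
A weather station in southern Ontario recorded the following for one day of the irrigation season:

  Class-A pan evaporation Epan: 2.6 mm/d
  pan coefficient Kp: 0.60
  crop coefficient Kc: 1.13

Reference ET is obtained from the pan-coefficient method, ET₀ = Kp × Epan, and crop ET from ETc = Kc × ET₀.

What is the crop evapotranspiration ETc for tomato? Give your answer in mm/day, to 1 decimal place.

1.8 mm/day

ET₀ = 0.60 × 2.6 = 1.5600 mm/d
ETc = Kc × ET₀ = 1.13 × 1.5600 = 1.7628 mm/d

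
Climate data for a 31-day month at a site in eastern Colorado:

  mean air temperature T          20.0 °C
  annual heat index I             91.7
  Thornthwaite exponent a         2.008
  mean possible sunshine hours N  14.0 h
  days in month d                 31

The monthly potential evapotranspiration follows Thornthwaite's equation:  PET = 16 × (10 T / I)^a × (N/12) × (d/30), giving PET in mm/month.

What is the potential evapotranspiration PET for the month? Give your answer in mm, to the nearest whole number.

10T/I = 10 × 20.0 / 91.7 = 2.1810
(10T/I)^a = 2.1810^2.008 = 4.7865
Uncorrected PET = 16 × 4.7865 = 76.584 mm
Correction = (N/12)(d/30) = (14.0/12)(31/30) = 1.2056
PET = 76.584 × 1.2056 = 92.330 mm/month

92 mm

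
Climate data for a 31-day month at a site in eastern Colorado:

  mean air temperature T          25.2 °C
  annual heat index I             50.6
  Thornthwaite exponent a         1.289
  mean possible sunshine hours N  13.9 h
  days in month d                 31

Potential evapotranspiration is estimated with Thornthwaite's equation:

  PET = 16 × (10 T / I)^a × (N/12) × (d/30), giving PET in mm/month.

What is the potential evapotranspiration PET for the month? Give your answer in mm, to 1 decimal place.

151.7 mm

10T/I = 10 × 25.2 / 50.6 = 4.9802
(10T/I)^a = 4.9802^1.289 = 7.9205
Uncorrected PET = 16 × 7.9205 = 126.728 mm
Correction = (N/12)(d/30) = (13.9/12)(31/30) = 1.1969
PET = 126.728 × 1.1969 = 151.681 mm/month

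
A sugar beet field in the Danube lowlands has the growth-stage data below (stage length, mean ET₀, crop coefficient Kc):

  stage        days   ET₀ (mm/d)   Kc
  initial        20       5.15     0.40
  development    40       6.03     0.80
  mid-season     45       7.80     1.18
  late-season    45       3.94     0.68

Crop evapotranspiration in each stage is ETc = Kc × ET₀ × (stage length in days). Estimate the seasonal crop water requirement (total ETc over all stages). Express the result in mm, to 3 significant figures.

769 mm

initial: 0.40 × 5.15 × 20 = 41.20 mm
development: 0.80 × 6.03 × 40 = 192.96 mm
mid-season: 1.18 × 7.80 × 45 = 414.18 mm
late-season: 0.68 × 3.94 × 45 = 120.56 mm
Seasonal total = 768.90 mm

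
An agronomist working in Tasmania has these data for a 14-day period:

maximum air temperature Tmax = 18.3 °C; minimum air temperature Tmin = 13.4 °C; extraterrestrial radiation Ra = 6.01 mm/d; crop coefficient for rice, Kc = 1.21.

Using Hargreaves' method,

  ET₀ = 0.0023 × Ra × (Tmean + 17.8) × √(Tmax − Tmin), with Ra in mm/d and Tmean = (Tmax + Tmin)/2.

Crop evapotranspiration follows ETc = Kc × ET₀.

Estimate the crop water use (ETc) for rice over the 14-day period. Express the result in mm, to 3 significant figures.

17.4 mm

Tmean = (18.3 + 13.4)/2 = 15.85 °C
ET₀ = 0.0023 × 6.01 × (15.85 + 17.8) × √4.9 = 0.0023 × 6.01 × 33.65 × 2.2136 = 1.0296 mm/d
ETc = Kc × ET₀ = 1.21 × 1.0296 = 1.2458 mm/d
Over 14 days: 1.2458 × 14 = 17.441 mm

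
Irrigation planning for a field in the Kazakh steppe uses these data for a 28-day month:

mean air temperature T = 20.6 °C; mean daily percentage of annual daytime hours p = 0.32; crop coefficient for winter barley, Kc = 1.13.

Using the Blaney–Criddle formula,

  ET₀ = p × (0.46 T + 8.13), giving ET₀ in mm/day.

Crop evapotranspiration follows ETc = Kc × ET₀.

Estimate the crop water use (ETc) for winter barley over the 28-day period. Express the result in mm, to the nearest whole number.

178 mm

ET₀ = 0.32 × (0.46 × 20.6 + 8.13) = 0.32 × 17.606 = 5.6339 mm/d
ETc = Kc × ET₀ = 1.13 × 5.6339 = 6.3663 mm/d
Over 28 days: 6.3663 × 28 = 178.256 mm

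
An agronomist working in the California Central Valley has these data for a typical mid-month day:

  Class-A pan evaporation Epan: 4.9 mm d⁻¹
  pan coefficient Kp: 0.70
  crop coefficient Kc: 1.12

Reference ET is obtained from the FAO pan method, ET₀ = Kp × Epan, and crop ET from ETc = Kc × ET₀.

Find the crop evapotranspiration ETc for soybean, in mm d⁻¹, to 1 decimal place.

ET₀ = 0.70 × 4.9 = 3.4300 mm/d
ETc = Kc × ET₀ = 1.12 × 3.4300 = 3.8416 mm/d

3.8 mm d⁻¹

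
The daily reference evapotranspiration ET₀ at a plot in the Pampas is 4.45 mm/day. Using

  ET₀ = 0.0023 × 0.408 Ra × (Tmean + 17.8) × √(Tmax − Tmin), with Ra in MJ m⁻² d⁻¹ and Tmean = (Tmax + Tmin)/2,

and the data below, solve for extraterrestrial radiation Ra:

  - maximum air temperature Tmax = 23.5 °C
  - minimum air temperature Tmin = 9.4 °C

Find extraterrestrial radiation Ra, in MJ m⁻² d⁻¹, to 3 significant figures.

Tmean = (23.5+9.4)/2 = 16.45 °C; ΔT = 14.1
Ra = ET₀ / [0.0023 × 0.408 × (Tmean+17.8) × √ΔT]
   = 4.45 / (0.0023 × 0.408 × 34.25 × 3.7550) = 36.872 MJ m⁻² d⁻¹

36.9 MJ m⁻² d⁻¹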